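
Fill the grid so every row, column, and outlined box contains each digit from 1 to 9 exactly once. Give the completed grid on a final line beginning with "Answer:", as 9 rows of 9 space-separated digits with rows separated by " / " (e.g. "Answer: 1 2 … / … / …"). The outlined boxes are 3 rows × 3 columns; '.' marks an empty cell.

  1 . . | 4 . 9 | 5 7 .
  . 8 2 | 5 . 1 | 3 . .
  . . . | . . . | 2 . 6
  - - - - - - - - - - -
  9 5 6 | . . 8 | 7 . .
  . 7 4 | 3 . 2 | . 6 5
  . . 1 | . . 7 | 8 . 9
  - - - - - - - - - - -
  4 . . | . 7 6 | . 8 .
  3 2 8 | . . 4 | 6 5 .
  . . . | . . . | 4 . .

Step 1. [r4c4∈{1}] r4c4's peers cover all but 1, so r4c4=1.
Step 2. [r3c6∈{3}] r3c6 has the single candidate 3, so r3c6=3.
Step 3. [r9c5∈{1,2,3,5,8,9}] col 5 places 3 nowhere but r9c5, so r9c5=3.
Step 4. [r7c7∈{1,9}] 9 has one home in col 7: r7c7. So r7c7=9.
Step 5. [r2c1∈{6,7}] row 2 places 7 nowhere but r2c1, so r2c1=7.
Step 6. [r9c3∈{5,7,9}] across col 3, 7 lands solely at r9c3 ⇒ r9c3=7.
Step 7. [r9c2∈{1,6,9}] in box 7, 9 fits only at r9c2. So r9c2=9.
Step 8. [r2c9∈{4}] r2c9 is down to just 4. So r2c9=4.
Step 9. [r7c9∈{1,2,3}] r7c9 is the only open cell in row 7 admitting 3, so r7c9=3.
Step 10. [r4c9∈{2}] r4c9 has the single candidate 2. So r4c9=2.
Step 11. [r3c8∈{1,9}] r3c8 is the only open cell in row 3 admitting 1 ⇒ r3c8=1.
Step 12. [r3c5∈{8}] r3c5's peers cover all but 8 ⇒ r3c5=8.
Step 13. [r1c2∈{3,6}] col 2 places 6 nowhere but r1c2. So r1c2=6.
Step 14. [r6c5∈{4,5,6}] r6c5 is the only open cell in row 6 admitting 5 ⇒ r6c5=5.
Step 15. [r7c3∈{5}] nothing but 5 survives at r7c3. So r7c3=5.
Step 16. [r4c8∈{3,4}] 3 has one home in row 4: r4c8 ⇒ r4c8=3.
Step 17. [r8c5∈{1,9}] in col 5, 1 fits only at r8c5 ⇒ r8c5=1.
Step 18. [r7c4∈{2}] r7c4 is down to just 2, so r7c4=2.
Step 19. [r1c3∈{3}] only 3 remains possible at r1c3, so r1c3=3.
Step 20. [r2c8∈{9}] r2c8's peers cover all but 9 ⇒ r2c8=9.
Step 21. [r9c1∈{6}] r9c1's peers cover all but 6, so r9c1=6.
Step 22. [r6c2∈{3}] only 3 remains possible at r6c2, so r6c2=3.
Step 23. [r6c1∈{2}] r6c1 is down to just 2, so r6c1=2.
Step 24. [r9c8∈{2}] nothing but 2 survives at r9c8 ⇒ r9c8=2.
Step 25. [r6c4∈{6}] r6c4 has the single candidate 6. So r6c4=6.
Step 26. [r3c4∈{7}] r3c4's peers cover all but 7 ⇒ r3c4=7.
Step 27. [r3c1∈{5}] r3c1 has the single candidate 5 ⇒ r3c1=5.
Step 28. [r2c5∈{6}] r2c5's peers cover all but 6, so r2c5=6.
Step 29. [r5c5∈{9}] r5c5 is down to just 9. So r5c5=9.
Step 30. [r1c5∈{2}] r1c5's peers cover all but 2. So r1c5=2.
Step 31. [r9c6∈{5}] r9c6's peers cover all but 5 ⇒ r9c6=5.
Step 32. [r1c9∈{8}] r1c9 has the single candidate 8. So r1c9=8.
Step 33. [r7c2∈{1}] only 1 remains possible at r7c2, so r7c2=1.
Step 34. [r4c5∈{4}] r4c5 is down to just 4 ⇒ r4c5=4.
Step 35. [r5c7∈{1}] nothing but 1 survives at r5c7 ⇒ r5c7=1.
Step 36. [r9c9∈{1}] only 1 remains possible at r9c9, so r9c9=1.
Step 37. [r8c4∈{9}] nothing but 9 survives at r8c4, so r8c4=9.
Step 38. [r3c3∈{9}] r3c3 has the single candidate 9, so r3c3=9.
Step 39. [r8c9∈{7}] r8c9 has the single candidate 7. So r8c9=7.
Step 40. [r5c1∈{8}] r5c1's peers cover all but 8. So r5c1=8.
Step 41. [r9c4∈{8}] r9c4 has the single candidate 8, so r9c4=8.
Step 42. [r6c8∈{4}] nothing but 4 survives at r6c8, so r6c8=4.
Step 43. [r3c2∈{4}] nothing but 4 survives at r3c2, so r3c2=4.

Answer: 1 6 3 4 2 9 5 7 8 / 7 8 2 5 6 1 3 9 4 / 5 4 9 7 8 3 2 1 6 / 9 5 6 1 4 8 7 3 2 / 8 7 4 3 9 2 1 6 5 / 2 3 1 6 5 7 8 4 9 / 4 1 5 2 7 6 9 8 3 / 3 2 8 9 1 4 6 5 7 / 6 9 7 8 3 5 4 2 1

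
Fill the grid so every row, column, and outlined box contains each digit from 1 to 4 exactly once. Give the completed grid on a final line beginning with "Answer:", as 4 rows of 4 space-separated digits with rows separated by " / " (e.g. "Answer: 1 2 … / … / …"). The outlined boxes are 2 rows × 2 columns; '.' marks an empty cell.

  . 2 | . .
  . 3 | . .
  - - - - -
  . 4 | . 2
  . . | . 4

Step 1. [r2c4∈{1}] r2c4 is down to just 1, so r2c4=1.
Step 2. [r1c1∈{1,4}] row 1 places 1 nowhere but r1c1 ⇒ r1c1=1.
Step 3. [r3c1∈{3}] r3c1 has the single candidate 3 ⇒ r3c1=3.
Step 4. [r4c3∈{1,3}] r4c3 is the only open cell in row 4 admitting 3 ⇒ r4c3=3.
Step 5. [r1c3∈{4}] r1c3 has the single candidate 4. So r1c3=4.
Step 6. [r2c1∈{4}] nothing but 4 survives at r2c1. So r2c1=4.
Step 7. [r3c3∈{1}] r3c3 has the single candidate 1 ⇒ r3c3=1.
Step 8. [r4c1∈{2}] only 2 remains possible at r4c1, so r4c1=2.
Step 9. [r4c2∈{1}] r4c2 is down to just 1. So r4c2=1.
Step 10. [r2c3∈{2}] r2c3's peers cover all but 2 ⇒ r2c3=2.
Step 11. [r1c4∈{3}] r1c4 is down to just 3 ⇒ r1c4=3.

Answer: 1 2 4 3 / 4 3 2 1 / 3 4 1 2 / 2 1 3 4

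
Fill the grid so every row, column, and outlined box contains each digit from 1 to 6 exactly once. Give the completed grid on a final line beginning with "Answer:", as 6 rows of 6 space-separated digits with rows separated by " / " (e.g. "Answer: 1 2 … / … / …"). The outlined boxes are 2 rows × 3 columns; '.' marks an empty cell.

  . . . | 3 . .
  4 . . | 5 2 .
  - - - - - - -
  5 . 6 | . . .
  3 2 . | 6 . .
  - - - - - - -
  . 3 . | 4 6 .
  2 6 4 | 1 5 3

Step 1. [r4c3∈{1}] r4c3 has the single candidate 1, so r4c3=1.
Step 2. [r4c5∈{4}] r4c5 has the single candidate 4 ⇒ r4c5=4.
Step 3. [r1c5∈{1}] only 1 remains possible at r1c5 ⇒ r1c5=1.
Step 4. [r3c6∈{1,2}] row 3 places 1 nowhere but r3c6. So r3c6=1.
Step 5. [r1c3∈{2,5}] across row 1, 2 lands solely at r1c3 ⇒ r1c3=2.
Step 6. [r1c1∈{6}] only 6 remains possible at r1c1, so r1c1=6.
Step 7. [r3c5∈{3}] r3c5 is down to just 3 ⇒ r3c5=3.
Step 8. [r5c6∈{2}] only 2 remains possible at r5c6, so r5c6=2.
Step 9. [r2c3∈{3}] r2c3 is down to just 3. So r2c3=3.
Step 10. [r1c2∈{5}] r1c2 has the single candidate 5 ⇒ r1c2=5.
Step 11. [r2c2∈{1}] r2c2 has the single candidate 1. So r2c2=1.
Step 12. [r4c6∈{5}] r4c6 is down to just 5 ⇒ r4c6=5.
Step 13. [r1c6∈{4}] only 4 remains possible at r1c6. So r1c6=4.
Step 14. [r5c1∈{1}] nothing but 1 survives at r5c1. So r5c1=1.
Step 15. [r2c6∈{6}] only 6 remains possible at r2c6 ⇒ r2c6=6.
Step 16. [r5c3∈{5}] r5c3 is down to just 5 ⇒ r5c3=5.
Step 17. [r3c4∈{2}] nothing but 2 survives at r3c4. So r3c4=2.
Step 18. [r3c2∈{4}] r3c2 has the single candidate 4, so r3c2=4.

Answer: 6 5 2 3 1 4 / 4 1 3 5 2 6 / 5 4 6 2 3 1 / 3 2 1 6 4 5 / 1 3 5 4 6 2 / 2 6 4 1 5 3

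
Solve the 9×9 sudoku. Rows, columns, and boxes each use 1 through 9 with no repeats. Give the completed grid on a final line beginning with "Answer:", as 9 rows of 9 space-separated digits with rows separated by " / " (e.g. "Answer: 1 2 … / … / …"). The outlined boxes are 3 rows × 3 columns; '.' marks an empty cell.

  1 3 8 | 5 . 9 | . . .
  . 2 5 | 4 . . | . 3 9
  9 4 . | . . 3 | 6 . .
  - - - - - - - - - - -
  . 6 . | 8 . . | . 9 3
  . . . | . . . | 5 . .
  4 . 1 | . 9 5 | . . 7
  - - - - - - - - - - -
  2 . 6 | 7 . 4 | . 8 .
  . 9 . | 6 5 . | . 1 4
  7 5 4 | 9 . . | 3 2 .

Step 1. [r5c2∈{7,8}] across col 2, 7 lands solely at r5c2 ⇒ r5c2=7.
Step 2. [r1c5∈{2,6,7}] r1c5 is the only open cell in row 1 admitting 6 ⇒ r1c5=6.
Step 3. [r5c6∈{1,2,6}] 6 has one home in col 6: r5c6 ⇒ r5c6=6.
Step 4. [r4c3∈{2}] r4c3 is down to just 2 ⇒ r4c3=2.
Step 5. [r8c1∈{3,8}] across box 7, 8 lands solely at r8c1 ⇒ r8c1=8.
Step 6. [r5c9∈{1,2,8}] 8 has one home in row 5: r5c9. So r5c9=8.
Step 7. [r3c5∈{1,2,7,8}] 8 has one home in row 3: r3c5. So r3c5=8.
Step 8. [r9c5∈{1}] r9c5 is down to just 1, so r9c5=1.
Step 9. [r3c4∈{1,2}] r3c4 is the only open cell in box 2 admitting 2. So r3c4=2.
Step 10. [r5c8∈{4}] r5c8's peers cover all but 4 ⇒ r5c8=4.
Step 11. [r2c5∈{7}] r2c5 is down to just 7. So r2c5=7.
Step 12. [r5c1∈{3}] r5c1 is down to just 3, so r5c1=3.
Step 13. [r3c8∈{5,7}] across col 8, 5 lands solely at r3c8 ⇒ r3c8=5.
Step 14. [r4c7∈{1}] nothing but 1 survives at r4c7 ⇒ r4c7=1.
Step 15. [r1c7∈{2,4,7}] in row 1, 4 fits only at r1c7, so r1c7=4.
Step 16. [r6c4∈{3}] nothing but 3 survives at r6c4 ⇒ r6c4=3.
Step 17. [r7c9∈{5}] only 5 remains possible at r7c9. So r7c9=5.
Step 18. [r7c7∈{9}] r7c7's peers cover all but 9. So r7c7=9.
Step 19. [r7c5∈{3}] r7c5's peers cover all but 3. So r7c5=3.
Step 20. [r2c6∈{1}] r2c6 is down to just 1 ⇒ r2c6=1.
Step 21. [r4c6∈{7}] r4c6 has the single candidate 7, so r4c6=7.
Step 22. [r5c4∈{1}] r5c4 is down to just 1. So r5c4=1.
Step 23. [r8c7∈{7}] nothing but 7 survives at r8c7. So r8c7=7.
Step 24. [r5c3∈{9}] only 9 remains possible at r5c3. So r5c3=9.
Step 25. [r6c2∈{8}] r6c2 is down to just 8 ⇒ r6c2=8.
Step 26. [r3c9∈{1}] only 1 remains possible at r3c9 ⇒ r3c9=1.
Step 27. [r9c9∈{6}] nothing but 6 survives at r9c9 ⇒ r9c9=6.
Step 28. [r7c2∈{1}] r7c2 has the single candidate 1 ⇒ r7c2=1.
Step 29. [r6c7∈{2}] r6c7's peers cover all but 2 ⇒ r6c7=2.
Step 30. [r5c5∈{2}] r5c5 has the single candidate 2, so r5c5=2.
Step 31. [r6c8∈{6}] nothing but 6 survives at r6c8. So r6c8=6.
Step 32. [r8c6∈{2}] r8c6's peers cover all but 2 ⇒ r8c6=2.
Step 33. [r2c1∈{6}] nothing but 6 survives at r2c1. So r2c1=6.
Step 34. [r4c1∈{5}] only 5 remains possible at r4c1, so r4c1=5.
Step 35. [r3c3∈{7}] only 7 remains possible at r3c3, so r3c3=7.
Step 36. [r2c7∈{8}] r2c7 is down to just 8. So r2c7=8.
Step 37. [r8c3∈{3}] only 3 remains possible at r8c3, so r8c3=3.
Step 38. [r1c9∈{2}] r1c9's peers cover all but 2. So r1c9=2.
Step 39. [r4c5∈{4}] r4c5 has the single candidate 4. So r4c5=4.
Step 40. [r9c6∈{8}] only 8 remains possible at r9c6. So r9c6=8.
Step 41. [r1c8∈{7}] r1c8 has the single candidate 7 ⇒ r1c8=7.

Answer: 1 3 8 5 6 9 4 7 2 / 6 2 5 4 7 1 8 3 9 / 9 4 7 2 8 3 6 5 1 / 5 6 2 8 4 7 1 9 3 / 3 7 9 1 2 6 5 4 8 / 4 8 1 3 9 5 2 6 7 / 2 1 6 7 3 4 9 8 5 / 8 9 3 6 5 2 7 1 4 / 7 5 4 9 1 8 3 2 6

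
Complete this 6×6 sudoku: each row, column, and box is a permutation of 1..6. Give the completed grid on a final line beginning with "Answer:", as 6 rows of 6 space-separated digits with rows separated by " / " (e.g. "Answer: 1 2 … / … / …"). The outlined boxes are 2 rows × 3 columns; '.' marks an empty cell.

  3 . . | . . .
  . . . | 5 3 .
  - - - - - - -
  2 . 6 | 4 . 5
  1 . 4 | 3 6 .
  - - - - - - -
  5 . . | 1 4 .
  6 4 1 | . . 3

Step 1. [r2c3∈{2}] only 2 remains possible at r2c3 ⇒ r2c3=2.
Step 2. [r1c4∈{2,6}] across col 4, 6 lands solely at r1c4. So r1c4=6.
Step 3. [r1c6∈{1,2,4}] row 1 places 4 nowhere but r1c6 ⇒ r1c6=4.
Step 4. [r1c5∈{1,2}] in row 1, 2 fits only at r1c5 ⇒ r1c5=2.
Step 5. [r1c2∈{1,5}] across row 1, 1 lands solely at r1c2 ⇒ r1c2=1.
Step 6. [r5c2∈{2,3}] 2 has one home in col 2: r5c2 ⇒ r5c2=2.
Step 7. [r3c5∈{1}] nothing but 1 survives at r3c5. So r3c5=1.
Step 8. [r2c2∈{6}] only 6 remains possible at r2c2. So r2c2=6.
Step 9. [r2c6∈{1}] only 1 remains possible at r2c6 ⇒ r2c6=1.
Step 10. [r6c4∈{2}] only 2 remains possible at r6c4. So r6c4=2.
Step 11. [r5c6∈{6}] only 6 remains possible at r5c6. So r5c6=6.
Step 12. [r5c3∈{3}] only 3 remains possible at r5c3 ⇒ r5c3=3.
Step 13. [r2c1∈{4}] r2c1's peers cover all but 4. So r2c1=4.
Step 14. [r1c3∈{5}] r1c3's peers cover all but 5. So r1c3=5.
Step 15. [r4c2∈{5}] only 5 remains possible at r4c2 ⇒ r4c2=5.
Step 16. [r6c5∈{5}] nothing but 5 survives at r6c5, so r6c5=5.
Step 17. [r3c2∈{3}] r3c2 is down to just 3 ⇒ r3c2=3.
Step 18. [r4c6∈{2}] r4c6 is down to just 2, so r4c6=2.

Answer: 3 1 5 6 2 4 / 4 6 2 5 3 1 / 2 3 6 4 1 5 / 1 5 4 3 6 2 / 5 2 3 1 4 6 / 6 4 1 2 5 3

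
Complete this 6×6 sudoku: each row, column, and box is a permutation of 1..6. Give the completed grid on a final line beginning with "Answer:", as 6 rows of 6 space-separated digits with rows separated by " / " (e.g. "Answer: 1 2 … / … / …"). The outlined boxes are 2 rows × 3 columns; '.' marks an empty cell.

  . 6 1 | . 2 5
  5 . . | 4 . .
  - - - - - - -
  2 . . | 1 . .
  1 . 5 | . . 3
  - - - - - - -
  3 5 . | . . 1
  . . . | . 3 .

Step 1. [r3c3∈{3,4,6}] across box 3, 6 lands solely at r3c3 ⇒ r3c3=6.
Step 2. [r6c6∈{2,4,6}] 2 has one home in col 6: r6c6, so r6c6=2.
Step 3. [r5c5∈{4,6}] r5c5 is the only open cell in box 6 admitting 4 ⇒ r5c5=4.
Step 4. [r3c2∈{3,4}] 3 has one home in row 3: r3c2, so r3c2=3.
Step 5. [r6c3∈{4}] r6c3 is down to just 4, so r6c3=4.
Step 6. [r4c5∈{6}] r4c5 is down to just 6 ⇒ r4c5=6.
Step 7. [r5c3∈{2}] r5c3 is down to just 2 ⇒ r5c3=2.
Step 8. [r5c4∈{6}] r5c4 is down to just 6, so r5c4=6.
Step 9. [r6c1∈{6}] r6c1's peers cover all but 6. So r6c1=6.
Step 10. [r6c4∈{5}] r6c4 has the single candidate 5. So r6c4=5.
Step 11. [r1c4∈{3}] nothing but 3 survives at r1c4. So r1c4=3.
Step 12. [r6c2∈{1}] r6c2 has the single candidate 1, so r6c2=1.
Step 13. [r1c1∈{4}] r1c1's peers cover all but 4 ⇒ r1c1=4.
Step 14. [r2c6∈{6}] nothing but 6 survives at r2c6 ⇒ r2c6=6.
Step 15. [r3c6∈{4}] nothing but 4 survives at r3c6. So r3c6=4.
Step 16. [r4c4∈{2}] r4c4's peers cover all but 2 ⇒ r4c4=2.
Step 17. [r4c2∈{4}] only 4 remains possible at r4c2. So r4c2=4.
Step 18. [r2c5∈{1}] r2c5 is down to just 1. So r2c5=1.
Step 19. [r2c2∈{2}] nothing but 2 survives at r2c2, so r2c2=2.
Step 20. [r3c5∈{5}] nothing but 5 survives at r3c5, so r3c5=5.
Step 21. [r2c3∈{3}] only 3 remains possible at r2c3, so r2c3=3.

Answer: 4 6 1 3 2 5 / 5 2 3 4 1 6 / 2 3 6 1 5 4 / 1 4 5 2 6 3 / 3 5 2 6 4 1 / 6 1 4 5 3 2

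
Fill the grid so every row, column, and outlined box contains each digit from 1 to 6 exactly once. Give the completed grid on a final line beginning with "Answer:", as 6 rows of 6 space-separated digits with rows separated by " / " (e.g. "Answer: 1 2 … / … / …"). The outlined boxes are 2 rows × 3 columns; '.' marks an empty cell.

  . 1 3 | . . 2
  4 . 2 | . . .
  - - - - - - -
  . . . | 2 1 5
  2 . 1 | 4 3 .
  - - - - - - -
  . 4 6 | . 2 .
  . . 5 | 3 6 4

Step 1. [r1c1∈{5,6}] 5 has one home in col 1: r1c1 ⇒ r1c1=5.
Step 2. [r2c2∈{6}] r2c2's peers cover all but 6, so r2c2=6.
Step 3. [r5c6∈{1}] r5c6 has the single candidate 1, so r5c6=1.
Step 4. [r2c4∈{1,5}] in row 2, 1 fits only at r2c4. So r2c4=1.
Step 5. [r5c1∈{3}] nothing but 3 survives at r5c1 ⇒ r5c1=3.
Step 6. [r5c4∈{5}] only 5 remains possible at r5c4. So r5c4=5.
Step 7. [r3c2∈{3}] r3c2's peers cover all but 3 ⇒ r3c2=3.
Step 8. [r1c5∈{4}] r1c5's peers cover all but 4. So r1c5=4.
Step 9. [r6c1∈{1}] r6c1 is down to just 1 ⇒ r6c1=1.
Step 10. [r2c5∈{5}] r2c5 has the single candidate 5. So r2c5=5.
Step 11. [r4c2∈{5}] r4c2 has the single candidate 5 ⇒ r4c2=5.
Step 12. [r6c2∈{2}] nothing but 2 survives at r6c2. So r6c2=2.
Step 13. [r3c3∈{4}] nothing but 4 survives at r3c3. So r3c3=4.
Step 14. [r4c6∈{6}] r4c6 has the single candidate 6. So r4c6=6.
Step 15. [r2c6∈{3}] only 3 remains possible at r2c6. So r2c6=3.
Step 16. [r1c4∈{6}] r1c4 is down to just 6. So r1c4=6.
Step 17. [r3c1∈{6}] r3c1's peers cover all but 6. So r3c1=6.

Answer: 5 1 3 6 4 2 / 4 6 2 1 5 3 / 6 3 4 2 1 5 / 2 5 1 4 3 6 / 3 4 6 5 2 1 / 1 2 5 3 6 4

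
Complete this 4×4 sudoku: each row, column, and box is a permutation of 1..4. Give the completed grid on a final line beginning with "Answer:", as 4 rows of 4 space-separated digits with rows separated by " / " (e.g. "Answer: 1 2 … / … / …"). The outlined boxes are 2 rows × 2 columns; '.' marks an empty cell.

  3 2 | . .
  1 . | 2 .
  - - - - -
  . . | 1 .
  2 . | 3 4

Step 1. [r3c1∈{4}] only 4 remains possible at r3c1. So r3c1=4.
Step 2. [r2c4∈{3}] nothing but 3 survives at r2c4, so r2c4=3.
Step 3. [r3c4∈{2}] nothing but 2 survives at r3c4, so r3c4=2.
Step 4. [r4c2∈{1}] r4c2 is down to just 1. So r4c2=1.
Step 5. [r1c3∈{4}] r1c3 is down to just 4, so r1c3=4.
Step 6. [r1c4∈{1}] r1c4 has the single candidate 1, so r1c4=1.
Step 7. [r2c2∈{4}] only 4 remains possible at r2c2 ⇒ r2c2=4.
Step 8. [r3c2∈{3}] only 3 remains possible at r3c2 ⇒ r3c2=3.

Answer: 3 2 4 1 / 1 4 2 3 / 4 3 1 2 / 2 1 3 4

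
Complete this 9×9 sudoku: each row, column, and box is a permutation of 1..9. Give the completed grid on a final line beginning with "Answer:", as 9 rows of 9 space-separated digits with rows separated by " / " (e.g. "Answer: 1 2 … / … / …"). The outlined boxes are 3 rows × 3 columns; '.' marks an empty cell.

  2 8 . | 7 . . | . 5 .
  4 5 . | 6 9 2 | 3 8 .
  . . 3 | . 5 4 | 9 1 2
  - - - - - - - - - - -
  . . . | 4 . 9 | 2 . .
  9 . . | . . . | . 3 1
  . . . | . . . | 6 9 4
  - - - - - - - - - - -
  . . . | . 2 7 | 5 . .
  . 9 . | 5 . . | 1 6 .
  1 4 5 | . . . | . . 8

Step 1. [r4c8∈{7}] nothing but 7 survives at r4c8. So r4c8=7.
Step 2. [r8c3∈{2,7,8}] in row 8, 2 fits only at r8c3, so r8c3=2.
Step 3. [r8c1∈{3,7,8}] across box 7, 7 lands solely at r8c1, so r8c1=7.
Step 4. [r7c4∈{1,3,8,9}] in row 7, 1 fits only at r7c4 ⇒ r7c4=1.
Step 5. [r5c7∈{8}] r5c7's peers cover all but 8. So r5c7=8.
Step 6. [r2c3∈{1,7}] r2c3 is the only open cell in row 2 admitting 1. So r2c3=1.
Step 7. [r3c1∈{6}] r3c1 is down to just 6. So r3c1=6.
Step 8. [r8c9∈{3}] nothing but 3 survives at r8c9 ⇒ r8c9=3.
Step 9. [r5c4∈{2}] r5c4 has the single candidate 2. So r5c4=2.
Step 10. [r6c2∈{1,2,3,7}] in row 6, 2 fits only at r6c2, so r6c2=2.
Step 11. [r4c2∈{1,3,6}] across col 2, 1 lands solely at r4c2, so r4c2=1.
Step 12. [r5c6∈{5,6}] r5c6 is the only open cell in row 5 admitting 5. So r5c6=5.
Step 13. [r6c1∈{3,5,8}] in row 6, 5 fits only at r6c1, so r6c1=5.
Step 14. [r4c1∈{3,8}] 3 has one home in box 4: r4c1 ⇒ r4c1=3.
Step 15. [r8c6∈{8}] r8c6 has the single candidate 8 ⇒ r8c6=8.
Step 16. [r5c3∈{4,6,7}] 4 has one home in row 5: r5c3, so r5c3=4.
Step 17. [r6c3∈{7,8}] 7 has one home in col 3: r6c3. So r6c3=7.
Step 18. [r5c2∈{6}] r5c2 is down to just 6 ⇒ r5c2=6.
Step 19. [r9c6∈{3,6}] 6 has one home in col 6: r9c6, so r9c6=6.
Step 20. [r9c5∈{3}] r9c5 is down to just 3 ⇒ r9c5=3.
Step 21. [r1c6∈{1,3}] r1c6 is the only open cell in row 1 admitting 3 ⇒ r1c6=3.
Step 22. [r4c3∈{8}] r4c3's peers cover all but 8. So r4c3=8.
Step 23. [r6c5∈{1,8}] across col 5, 8 lands solely at r6c5, so r6c5=8.
Step 24. [r1c9∈{6}] nothing but 6 survives at r1c9 ⇒ r1c9=6.
Step 25. [r7c9∈{9}] r7c9 has the single candidate 9 ⇒ r7c9=9.
Step 26. [r1c7∈{4}] r1c7's peers cover all but 4, so r1c7=4.
Step 27. [r9c8∈{2}] r9c8's peers cover all but 2. So r9c8=2.
Step 28. [r4c5∈{6}] r4c5 is down to just 6 ⇒ r4c5=6.
Step 29. [r6c4∈{3}] nothing but 3 survives at r6c4 ⇒ r6c4=3.
Step 30. [r6c6∈{1}] nothing but 1 survives at r6c6. So r6c6=1.
Step 31. [r4c9∈{5}] r4c9's peers cover all but 5 ⇒ r4c9=5.
Step 32. [r7c8∈{4}] r7c8 is down to just 4. So r7c8=4.
Step 33. [r3c4∈{8}] r3c4 has the single candidate 8 ⇒ r3c4=8.
Step 34. [r1c3∈{9}] r1c3 is down to just 9 ⇒ r1c3=9.
Step 35. [r9c7∈{7}] r9c7 is down to just 7. So r9c7=7.
Step 36. [r9c4∈{9}] r9c4 has the single candidate 9. So r9c4=9.
Step 37. [r7c2∈{3}] r7c2 is down to just 3 ⇒ r7c2=3.
Step 38. [r3c2∈{7}] r3c2 is down to just 7 ⇒ r3c2=7.
Step 39. [r5c5∈{7}] only 7 remains possible at r5c5 ⇒ r5c5=7.
Step 40. [r1c5∈{1}] r1c5 is down to just 1. So r1c5=1.
Step 41. [r8c5∈{4}] r8c5 has the single candidate 4 ⇒ r8c5=4.
Step 42. [r2c9∈{7}] r2c9 is down to just 7 ⇒ r2c9=7.
Step 43. [r7c3∈{6}] nothing but 6 survives at r7c3, so r7c3=6.
Step 44. [r7c1∈{8}] r7c1 has the single candidate 8, so r7c1=8.

Answer: 2 8 9 7 1 3 4 5 6 / 4 5 1 6 9 2 3 8 7 / 6 7 3 8 5 4 9 1 2 / 3 1 8 4 6 9 2 7 5 / 9 6 4 2 7 5 8 3 1 / 5 2 7 3 8 1 6 9 4 / 8 3 6 1 2 7 5 4 9 / 7 9 2 5 4 8 1 6 3 / 1 4 5 9 3 6 7 2 8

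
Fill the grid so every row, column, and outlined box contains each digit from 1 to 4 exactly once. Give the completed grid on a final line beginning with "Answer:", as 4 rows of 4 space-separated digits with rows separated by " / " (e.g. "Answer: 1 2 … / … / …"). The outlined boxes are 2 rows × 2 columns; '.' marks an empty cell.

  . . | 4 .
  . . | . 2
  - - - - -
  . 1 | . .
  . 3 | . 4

Step 1. [r1c4∈{1,3}] in col 4, 1 fits only at r1c4 ⇒ r1c4=1.
Step 2. [r4c1∈{2}] r4c1 is down to just 2. So r4c1=2.
Step 3. [r2c3∈{3}] only 3 remains possible at r2c3. So r2c3=3.
Step 4. [r3c1∈{4}] r3c1 is down to just 4 ⇒ r3c1=4.
Step 5. [r1c2∈{2}] r1c2 is down to just 2. So r1c2=2.
Step 6. [r1c1∈{3}] r1c1 has the single candidate 3. So r1c1=3.
Step 7. [r2c2∈{4}] only 4 remains possible at r2c2. So r2c2=4.
Step 8. [r4c3∈{1}] only 1 remains possible at r4c3. So r4c3=1.
Step 9. [r2c1∈{1}] nothing but 1 survives at r2c1, so r2c1=1.
Step 10. [r3c4∈{3}] r3c4 is down to just 3. So r3c4=3.
Step 11. [r3c3∈{2}] nothing but 2 survives at r3c3, so r3c3=2.

Answer: 3 2 4 1 / 1 4 3 2 / 4 1 2 3 / 2 3 1 4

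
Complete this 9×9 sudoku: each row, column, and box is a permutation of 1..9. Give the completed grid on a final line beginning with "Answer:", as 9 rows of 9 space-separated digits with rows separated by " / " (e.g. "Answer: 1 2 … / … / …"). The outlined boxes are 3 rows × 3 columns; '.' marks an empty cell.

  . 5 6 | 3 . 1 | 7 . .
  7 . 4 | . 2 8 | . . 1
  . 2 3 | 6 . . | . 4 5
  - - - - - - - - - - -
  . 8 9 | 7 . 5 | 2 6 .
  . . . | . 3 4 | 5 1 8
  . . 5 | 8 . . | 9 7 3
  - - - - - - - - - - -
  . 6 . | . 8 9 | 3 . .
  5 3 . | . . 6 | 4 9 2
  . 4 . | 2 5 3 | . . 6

Step 1. [r3c1∈{1,8,9}] row 3 places 1 nowhere but r3c1, so r3c1=1.
Step 2. [r9c3∈{1,7,8}] 7 has one home in row 9: r9c3 ⇒ r9c3=7.
Step 3. [r9c8∈{8}] r9c8 is down to just 8 ⇒ r9c8=8.
Step 4. [r5c3∈{2}] r5c3 has the single candidate 2, so r5c3=2.
Step 5. [r3c5∈{7,9}] in row 3, 9 fits only at r3c5, so r3c5=9.
Step 6. [r8c4∈{1}] r8c4 is down to just 1. So r8c4=1.
Step 7. [r6c5∈{1,6}] in col 5, 6 fits only at r6c5 ⇒ r6c5=6.
Step 8. [r1c1∈{8,9}] row 1 places 8 nowhere but r1c1, so r1c1=8.
Step 9. [r6c1∈{4}] r6c1 has the single candidate 4. So r6c1=4.
Step 10. [r4c9∈{4}] r4c9 is down to just 4 ⇒ r4c9=4.
Step 11. [r6c6∈{2}] nothing but 2 survives at r6c6 ⇒ r6c6=2.
Step 12. [r2c8∈{3}] r2c8's peers cover all but 3, so r2c8=3.
Step 13. [r2c4∈{5}] nothing but 5 survives at r2c4, so r2c4=5.
Step 14. [r2c2∈{9}] r2c2 is down to just 9 ⇒ r2c2=9.
Step 15. [r3c6∈{7}] r3c6's peers cover all but 7 ⇒ r3c6=7.
Step 16. [r7c9∈{7}] only 7 remains possible at r7c9 ⇒ r7c9=7.
Step 17. [r5c2∈{7}] r5c2's peers cover all but 7, so r5c2=7.
Step 18. [r7c3∈{1}] nothing but 1 survives at r7c3 ⇒ r7c3=1.
Step 19. [r7c1∈{2}] r7c1 is down to just 2 ⇒ r7c1=2.
Step 20. [r4c5∈{1}] nothing but 1 survives at r4c5, so r4c5=1.
Step 21. [r9c7∈{1}] r9c7 is down to just 1 ⇒ r9c7=1.
Step 22. [r5c1∈{6}] r5c1 is down to just 6. So r5c1=6.
Step 23. [r8c5∈{7}] r8c5 has the single candidate 7 ⇒ r8c5=7.
Step 24. [r1c9∈{9}] nothing but 9 survives at r1c9, so r1c9=9.
Step 25. [r3c7∈{8}] r3c7's peers cover all but 8 ⇒ r3c7=8.
Step 26. [r7c8∈{5}] nothing but 5 survives at r7c8 ⇒ r7c8=5.
Step 27. [r8c3∈{8}] only 8 remains possible at r8c3. So r8c3=8.
Step 28. [r4c1∈{3}] r4c1's peers cover all but 3. So r4c1=3.
Step 29. [r7c4∈{4}] only 4 remains possible at r7c4 ⇒ r7c4=4.
Step 30. [r1c8∈{2}] r1c8 has the single candidate 2, so r1c8=2.
Step 31. [r2c7∈{6}] r2c7's peers cover all but 6. So r2c7=6.
Step 32. [r5c4∈{9}] only 9 remains possible at r5c4, so r5c4=9.
Step 33. [r1c5∈{4}] r1c5 is down to just 4 ⇒ r1c5=4.
Step 34. [r9c1∈{9}] r9c1 is down to just 9, so r9c1=9.
Step 35. [r6c2∈{1}] nothing but 1 survives at r6c2, so r6c2=1.

Answer: 8 5 6 3 4 1 7 2 9 / 7 9 4 5 2 8 6 3 1 / 1 2 3 6 9 7 8 4 5 / 3 8 9 7 1 5 2 6 4 / 6 7 2 9 3 4 5 1 8 / 4 1 5 8 6 2 9 7 3 / 2 6 1 4 8 9 3 5 7 / 5 3 8 1 7 6 4 9 2 / 9 4 7 2 5 3 1 8 6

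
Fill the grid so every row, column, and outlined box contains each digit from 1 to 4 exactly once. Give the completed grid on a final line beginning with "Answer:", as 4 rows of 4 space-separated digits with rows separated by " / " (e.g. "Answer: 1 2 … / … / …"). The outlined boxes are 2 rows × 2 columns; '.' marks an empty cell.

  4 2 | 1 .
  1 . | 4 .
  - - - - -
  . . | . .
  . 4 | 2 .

Step 1. [r3c3∈{3}] only 3 remains possible at r3c3 ⇒ r3c3=3.
Step 2. [r3c4∈{1,4}] r3c4 is the only open cell in row 3 admitting 4, so r3c4=4.
Step 3. [r2c4∈{2,3}] in row 2, 2 fits only at r2c4, so r2c4=2.
Step 4. [r4c1∈{3}] only 3 remains possible at r4c1. So r4c1=3.
Step 5. [r2c2∈{3}] r2c2 is down to just 3, so r2c2=3.
Step 6. [r3c2∈{1}] r3c2 is down to just 1 ⇒ r3c2=1.
Step 7. [r1c4∈{3}] only 3 remains possible at r1c4. So r1c4=3.
Step 8. [r4c4∈{1}] r4c4's peers cover all but 1 ⇒ r4c4=1.
Step 9. [r3c1∈{2}] r3c1 is down to just 2 ⇒ r3c1=2.

Answer: 4 2 1 3 / 1 3 4 2 / 2 1 3 4 / 3 4 2 1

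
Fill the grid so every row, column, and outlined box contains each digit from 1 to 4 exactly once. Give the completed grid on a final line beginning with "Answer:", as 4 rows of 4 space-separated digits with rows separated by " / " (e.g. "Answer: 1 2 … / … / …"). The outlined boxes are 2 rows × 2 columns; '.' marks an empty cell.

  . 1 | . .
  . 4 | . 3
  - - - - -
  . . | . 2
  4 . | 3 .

Step 1. [r3c1∈{1,3}] r3c1 is the only open cell in col 1 admitting 1 ⇒ r3c1=1.
Step 2. [r2c1∈{2}] only 2 remains possible at r2c1. So r2c1=2.
Step 3. [r1c4∈{4}] r1c4 is down to just 4, so r1c4=4.
Step 4. [r3c3∈{4}] only 4 remains possible at r3c3 ⇒ r3c3=4.
Step 5. [r4c4∈{1}] r4c4 is down to just 1, so r4c4=1.
Step 6. [r2c3∈{1}] nothing but 1 survives at r2c3, so r2c3=1.
Step 7. [r1c3∈{2}] r1c3 is down to just 2 ⇒ r1c3=2.
Step 8. [r4c2∈{2}] r4c2 has the single candidate 2. So r4c2=2.
Step 9. [r1c1∈{3}] r1c1 is down to just 3. So r1c1=3.
Step 10. [r3c2∈{3}] r3c2 is down to just 3. So r3c2=3.

Answer: 3 1 2 4 / 2 4 1 3 / 1 3 4 2 / 4 2 3 1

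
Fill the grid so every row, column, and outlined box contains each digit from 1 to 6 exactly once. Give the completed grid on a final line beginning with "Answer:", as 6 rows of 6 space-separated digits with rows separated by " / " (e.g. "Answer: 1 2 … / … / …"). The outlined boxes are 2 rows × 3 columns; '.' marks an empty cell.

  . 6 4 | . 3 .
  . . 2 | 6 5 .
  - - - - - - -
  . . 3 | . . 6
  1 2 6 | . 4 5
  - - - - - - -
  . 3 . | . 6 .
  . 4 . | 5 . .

Step 1. [r5c4∈{1,2,4}] across col 4, 4 lands solely at r5c4. So r5c4=4.
Step 2. [r6c3∈{1}] nothing but 1 survives at r6c3, so r6c3=1.
Step 3. [r6c5∈{2}] r6c5 has the single candidate 2. So r6c5=2.
Step 4. [r1c6∈{1,2}] 2 has one home in col 6: r1c6 ⇒ r1c6=2.
Step 5. [r1c1∈{5}] only 5 remains possible at r1c1 ⇒ r1c1=5.
Step 6. [r1c4∈{1}] r1c4 has the single candidate 1, so r1c4=1.
Step 7. [r6c1∈{6}] only 6 remains possible at r6c1, so r6c1=6.
Step 8. [r3c5∈{1}] r3c5 is down to just 1, so r3c5=1.
Step 9. [r6c6∈{3}] nothing but 3 survives at r6c6 ⇒ r6c6=3.
Step 10. [r3c1∈{4}] r3c1's peers cover all but 4 ⇒ r3c1=4.
Step 11. [r2c1∈{3}] nothing but 3 survives at r2c1. So r2c1=3.
Step 12. [r5c1∈{2}] nothing but 2 survives at r5c1. So r5c1=2.
Step 13. [r5c3∈{5}] only 5 remains possible at r5c3, so r5c3=5.
Step 14. [r2c2∈{1}] nothing but 1 survives at r2c2 ⇒ r2c2=1.
Step 15. [r4c4∈{3}] r4c4 has the single candidate 3, so r4c4=3.
Step 16. [r2c6∈{4}] only 4 remains possible at r2c6, so r2c6=4.
Step 17. [r5c6∈{1}] only 1 remains possible at r5c6. So r5c6=1.
Step 18. [r3c4∈{2}] r3c4's peers cover all but 2 ⇒ r3c4=2.
Step 19. [r3c2∈{5}] only 5 remains possible at r3c2 ⇒ r3c2=5.

Answer: 5 6 4 1 3 2 / 3 1 2 6 5 4 / 4 5 3 2 1 6 / 1 2 6 3 4 5 / 2 3 5 4 6 1 / 6 4 1 5 2 3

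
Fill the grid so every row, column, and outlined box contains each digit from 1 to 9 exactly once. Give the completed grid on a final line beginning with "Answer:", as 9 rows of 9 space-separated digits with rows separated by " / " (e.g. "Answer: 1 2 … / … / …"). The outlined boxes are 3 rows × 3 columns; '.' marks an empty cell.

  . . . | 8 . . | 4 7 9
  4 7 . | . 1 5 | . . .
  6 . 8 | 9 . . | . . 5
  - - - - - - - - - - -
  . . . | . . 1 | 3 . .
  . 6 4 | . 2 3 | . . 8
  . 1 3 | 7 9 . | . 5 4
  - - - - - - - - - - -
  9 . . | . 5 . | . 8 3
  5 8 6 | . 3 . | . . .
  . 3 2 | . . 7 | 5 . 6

Step 1. [r8c9∈{1,2,7}] across col 9, 1 lands solely at r8c9 ⇒ r8c9=1.
Step 2. [r2c9∈{2}] nothing but 2 survives at r2c9, so r2c9=2.
Step 3. [r9c8∈{4,9}] row 9 places 9 nowhere but r9c8. So r9c8=9.
Step 4. [r3c2∈{2}] r3c2's peers cover all but 2, so r3c2=2.
Step 5. [r5c1∈{7}] r5c1 is down to just 7 ⇒ r5c1=7.
Step 6. [r1c5∈{6}] r1c5's peers cover all but 6, so r1c5=6.
Step 7. [r3c6∈{4}] r3c6 has the single candidate 4 ⇒ r3c6=4.
Step 8. [r6c6∈{6,8}] 8 has one home in col 6: r6c6 ⇒ r6c6=8.
Step 9. [r4c4∈{4,5,6}] 6 has one home in box 5: r4c4 ⇒ r4c4=6.
Step 10. [r4c8∈{2}] r4c8 has the single candidate 2 ⇒ r4c8=2.
Step 11. [r9c1∈{1}] r9c1 has the single candidate 1, so r9c1=1.
Step 12. [r9c4∈{4}] r9c4 has the single candidate 4 ⇒ r9c4=4.
Step 13. [r8c4∈{2}] nothing but 2 survives at r8c4 ⇒ r8c4=2.
Step 14. [r4c2∈{5,9}] col 2 places 9 nowhere but r4c2 ⇒ r4c2=9.
Step 15. [r2c8∈{3,6}] 6 has one home in col 8: r2c8, so r2c8=6.
Step 16. [r5c8∈{1}] nothing but 1 survives at r5c8, so r5c8=1.
Step 17. [r4c3∈{5}] only 5 remains possible at r4c3, so r4c3=5.
Step 18. [r7c3∈{7}] only 7 remains possible at r7c3, so r7c3=7.
Step 19. [r3c5∈{7}] r3c5 is down to just 7 ⇒ r3c5=7.
Step 20. [r5c4∈{5}] r5c4's peers cover all but 5, so r5c4=5.
Step 21. [r7c2∈{4}] nothing but 4 survives at r7c2. So r7c2=4.
Step 22. [r8c8∈{4}] nothing but 4 survives at r8c8. So r8c8=4.
Step 23. [r2c7∈{8}] nothing but 8 survives at r2c7. So r2c7=8.
Step 24. [r2c3∈{9}] nothing but 9 survives at r2c3, so r2c3=9.
Step 25. [r8c7∈{7}] r8c7 has the single candidate 7. So r8c7=7.
Step 26. [r2c4∈{3}] r2c4's peers cover all but 3 ⇒ r2c4=3.
Step 27. [r4c9∈{7}] only 7 remains possible at r4c9. So r4c9=7.
Step 28. [r1c6∈{2}] r1c6 is down to just 2 ⇒ r1c6=2.
Step 29. [r4c5∈{4}] r4c5's peers cover all but 4, so r4c5=4.
Step 30. [r1c2∈{5}] nothing but 5 survives at r1c2 ⇒ r1c2=5.
Step 31. [r1c1∈{3}] r1c1's peers cover all but 3. So r1c1=3.
Step 32. [r4c1∈{8}] r4c1's peers cover all but 8, so r4c1=8.
Step 33. [r9c5∈{8}] r9c5 is down to just 8. So r9c5=8.
Step 34. [r3c8∈{3}] r3c8 has the single candidate 3. So r3c8=3.
Step 35. [r8c6∈{9}] r8c6 has the single candidate 9 ⇒ r8c6=9.
Step 36. [r3c7∈{1}] nothing but 1 survives at r3c7, so r3c7=1.
Step 37. [r5c7∈{9}] nothing but 9 survives at r5c7 ⇒ r5c7=9.
Step 38. [r1c3∈{1}] r1c3's peers cover all but 1 ⇒ r1c3=1.
Step 39. [r6c1∈{2}] only 2 remains possible at r6c1 ⇒ r6c1=2.
Step 40. [r7c4∈{1}] only 1 remains possible at r7c4, so r7c4=1.
Step 41. [r6c7∈{6}] nothing but 6 survives at r6c7. So r6c7=6.
Step 42. [r7c6∈{6}] r7c6 is down to just 6, so r7c6=6.
Step 43. [r7c7∈{2}] r7c7 is down to just 2. So r7c7=2.

Answer: 3 5 1 8 6 2 4 7 9 / 4 7 9 3 1 5 8 6 2 / 6 2 8 9 7 4 1 3 5 / 8 9 5 6 4 1 3 2 7 / 7 6 4 5 2 3 9 1 8 / 2 1 3 7 9 8 6 5 4 / 9 4 7 1 5 6 2 8 3 / 5 8 6 2 3 9 7 4 1 / 1 3 2 4 8 7 5 9 6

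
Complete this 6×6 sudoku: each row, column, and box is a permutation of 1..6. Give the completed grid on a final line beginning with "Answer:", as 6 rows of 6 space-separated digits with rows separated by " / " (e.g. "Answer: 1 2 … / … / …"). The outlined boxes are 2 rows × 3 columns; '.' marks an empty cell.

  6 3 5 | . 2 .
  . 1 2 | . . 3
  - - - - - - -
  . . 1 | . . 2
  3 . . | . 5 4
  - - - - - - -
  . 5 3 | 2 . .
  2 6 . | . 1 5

Step 1. [r2c1∈{4}] only 4 remains possible at r2c1, so r2c1=4.
Step 2. [r2c5∈{6}] only 6 remains possible at r2c5 ⇒ r2c5=6.
Step 3. [r3c4∈{3,6}] across row 3, 6 lands solely at r3c4 ⇒ r3c4=6.
Step 4. [r1c4∈{1,4}] row 1 places 4 nowhere but r1c4, so r1c4=4.
Step 5. [r5c6∈{6}] only 6 remains possible at r5c6. So r5c6=6.
Step 6. [r2c4∈{5}] only 5 remains possible at r2c4. So r2c4=5.
Step 7. [r6c4∈{3}] r6c4 is down to just 3, so r6c4=3.
Step 8. [r5c5∈{4}] nothing but 4 survives at r5c5, so r5c5=4.
Step 9. [r4c2∈{2}] r4c2 is down to just 2 ⇒ r4c2=2.
Step 10. [r3c1∈{5}] only 5 remains possible at r3c1 ⇒ r3c1=5.
Step 11. [r6c3∈{4}] r6c3 is down to just 4, so r6c3=4.
Step 12. [r3c5∈{3}] only 3 remains possible at r3c5, so r3c5=3.
Step 13. [r4c4∈{1}] nothing but 1 survives at r4c4 ⇒ r4c4=1.
Step 14. [r1c6∈{1}] r1c6's peers cover all but 1. So r1c6=1.
Step 15. [r4c3∈{6}] nothing but 6 survives at r4c3 ⇒ r4c3=6.
Step 16. [r3c2∈{4}] r3c2 is down to just 4 ⇒ r3c2=4.
Step 17. [r5c1∈{1}] r5c1's peers cover all but 1. So r5c1=1.

Answer: 6 3 5 4 2 1 / 4 1 2 5 6 3 / 5 4 1 6 3 2 / 3 2 6 1 5 4 / 1 5 3 2 4 6 / 2 6 4 3 1 5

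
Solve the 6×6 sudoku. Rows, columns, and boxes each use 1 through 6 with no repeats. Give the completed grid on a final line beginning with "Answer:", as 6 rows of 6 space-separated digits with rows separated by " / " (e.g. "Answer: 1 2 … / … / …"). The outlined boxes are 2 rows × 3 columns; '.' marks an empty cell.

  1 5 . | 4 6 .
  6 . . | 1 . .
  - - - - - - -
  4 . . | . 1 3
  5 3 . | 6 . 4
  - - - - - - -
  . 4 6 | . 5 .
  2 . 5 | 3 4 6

Step 1. [r3c3∈{2}] nothing but 2 survives at r3c3 ⇒ r3c3=2.
Step 2. [r1c6∈{2}] r1c6 is down to just 2. So r1c6=2.
Step 3. [r1c3∈{3}] r1c3's peers cover all but 3. So r1c3=3.
Step 4. [r5c6∈{1}] r5c6's peers cover all but 1, so r5c6=1.
Step 5. [r2c5∈{3}] r2c5 has the single candidate 3, so r2c5=3.
Step 6. [r2c6∈{5}] r2c6's peers cover all but 5 ⇒ r2c6=5.
Step 7. [r5c4∈{2}] r5c4's peers cover all but 2. So r5c4=2.
Step 8. [r4c3∈{1}] r4c3 has the single candidate 1, so r4c3=1.
Step 9. [r3c4∈{5}] nothing but 5 survives at r3c4. So r3c4=5.
Step 10. [r2c2∈{2}] only 2 remains possible at r2c2 ⇒ r2c2=2.
Step 11. [r5c1∈{3}] r5c1 is down to just 3, so r5c1=3.
Step 12. [r2c3∈{4}] r2c3 is down to just 4 ⇒ r2c3=4.
Step 13. [r3c2∈{6}] r3c2 is down to just 6. So r3c2=6.
Step 14. [r4c5∈{2}] r4c5 is down to just 2 ⇒ r4c5=2.
Step 15. [r6c2∈{1}] r6c2 is down to just 1 ⇒ r6c2=1.

Answer: 1 5 3 4 6 2 / 6 2 4 1 3 5 / 4 6 2 5 1 3 / 5 3 1 6 2 4 / 3 4 6 2 5 1 / 2 1 5 3 4 6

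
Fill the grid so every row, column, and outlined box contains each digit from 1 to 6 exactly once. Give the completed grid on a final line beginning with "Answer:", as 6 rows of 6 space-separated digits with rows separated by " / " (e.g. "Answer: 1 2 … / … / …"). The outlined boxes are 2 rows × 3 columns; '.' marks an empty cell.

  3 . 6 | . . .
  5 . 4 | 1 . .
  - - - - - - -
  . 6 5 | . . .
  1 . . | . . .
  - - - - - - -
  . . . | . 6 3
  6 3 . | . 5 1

Step 1. [r6c4∈{2,4}] row 6 places 4 nowhere but r6c4 ⇒ r6c4=4.
Step 2. [r5c4∈{2}] nothing but 2 survives at r5c4, so r5c4=2.
Step 3. [r3c1∈{2,4}] 2 has one home in col 1: r3c1 ⇒ r3c1=2.
Step 4. [r3c6∈{4}] nothing but 4 survives at r3c6, so r3c6=4.
Step 5. [r4c4∈{3,5,6}] across col 4, 6 lands solely at r4c4, so r4c4=6.
Step 6. [r2c5∈{2,3}] 3 has one home in row 2: r2c5 ⇒ r2c5=3.
Step 7. [r4c5∈{2}] r4c5 is down to just 2, so r4c5=2.
Step 8. [r5c2∈{1,4,5}] row 5 places 5 nowhere but r5c2, so r5c2=5.
Step 9. [r2c2∈{2}] r2c2's peers cover all but 2. So r2c2=2.
Step 10. [r1c6∈{2,5}] across row 1, 2 lands solely at r1c6, so r1c6=2.
Step 11. [r1c4∈{5}] r1c4 has the single candidate 5. So r1c4=5.
Step 12. [r5c3∈{1}] r5c3 has the single candidate 1, so r5c3=1.
Step 13. [r4c2∈{4}] r4c2 is down to just 4, so r4c2=4.
Step 14. [r5c1∈{4}] nothing but 4 survives at r5c1 ⇒ r5c1=4.
Step 15. [r4c6∈{5}] only 5 remains possible at r4c6 ⇒ r4c6=5.
Step 16. [r6c3∈{2}] r6c3 is down to just 2 ⇒ r6c3=2.
Step 17. [r1c5∈{4}] r1c5's peers cover all but 4, so r1c5=4.
Step 18. [r4c3∈{3}] r4c3 has the single candidate 3, so r4c3=3.
Step 19. [r2c6∈{6}] only 6 remains possible at r2c6. So r2c6=6.
Step 20. [r3c4∈{3}] r3c4 is down to just 3. So r3c4=3.
Step 21. [r1c2∈{1}] nothing but 1 survives at r1c2 ⇒ r1c2=1.
Step 22. [r3c5∈{1}] r3c5's peers cover all but 1, so r3c5=1.

Answer: 3 1 6 5 4 2 / 5 2 4 1 3 6 / 2 6 5 3 1 4 / 1 4 3 6 2 5 / 4 5 1 2 6 3 / 6 3 2 4 5 1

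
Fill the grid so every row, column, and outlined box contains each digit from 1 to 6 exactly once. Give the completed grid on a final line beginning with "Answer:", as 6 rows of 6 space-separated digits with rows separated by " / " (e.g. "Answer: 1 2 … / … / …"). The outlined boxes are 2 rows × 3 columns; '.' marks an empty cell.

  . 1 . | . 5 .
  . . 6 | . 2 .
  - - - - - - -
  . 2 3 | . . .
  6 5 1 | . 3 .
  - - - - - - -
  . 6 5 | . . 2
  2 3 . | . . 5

Step 1. [r3c1∈{4}] r3c1 has the single candidate 4, so r3c1=4.
Step 2. [r5c4∈{1,3,4}] 3 has one home in row 5: r5c4, so r5c4=3.
Step 3. [r4c6∈{4}] r4c6's peers cover all but 4, so r4c6=4.
Step 4. [r6c3∈{4}] only 4 remains possible at r6c3 ⇒ r6c3=4.
Step 5. [r1c1∈{3}] r1c1's peers cover all but 3, so r1c1=3.
Step 6. [r1c6∈{6}] r1c6 is down to just 6 ⇒ r1c6=6.
Step 7. [r3c6∈{1}] only 1 remains possible at r3c6 ⇒ r3c6=1.
Step 8. [r3c5∈{6}] r3c5's peers cover all but 6. So r3c5=6.
Step 9. [r6c5∈{1}] only 1 remains possible at r6c5. So r6c5=1.
Step 10. [r2c2∈{4}] nothing but 4 survives at r2c2, so r2c2=4.
Step 11. [r2c4∈{1}] nothing but 1 survives at r2c4. So r2c4=1.
Step 12. [r2c1∈{5}] only 5 remains possible at r2c1, so r2c1=5.
Step 13. [r1c4∈{4}] r1c4 has the single candidate 4 ⇒ r1c4=4.
Step 14. [r2c6∈{3}] r2c6's peers cover all but 3, so r2c6=3.
Step 15. [r4c4∈{2}] nothing but 2 survives at r4c4, so r4c4=2.
Step 16. [r3c4∈{5}] r3c4's peers cover all but 5, so r3c4=5.
Step 17. [r5c1∈{1}] r5c1 has the single candidate 1 ⇒ r5c1=1.
Step 18. [r6c4∈{6}] only 6 remains possible at r6c4. So r6c4=6.
Step 19. [r1c3∈{2}] r1c3 has the single candidate 2. So r1c3=2.
Step 20. [r5c5∈{4}] nothing but 4 survives at r5c5, so r5c5=4.

Answer: 3 1 2 4 5 6 / 5 4 6 1 2 3 / 4 2 3 5 6 1 / 6 5 1 2 3 4 / 1 6 5 3 4 2 / 2 3 4 6 1 5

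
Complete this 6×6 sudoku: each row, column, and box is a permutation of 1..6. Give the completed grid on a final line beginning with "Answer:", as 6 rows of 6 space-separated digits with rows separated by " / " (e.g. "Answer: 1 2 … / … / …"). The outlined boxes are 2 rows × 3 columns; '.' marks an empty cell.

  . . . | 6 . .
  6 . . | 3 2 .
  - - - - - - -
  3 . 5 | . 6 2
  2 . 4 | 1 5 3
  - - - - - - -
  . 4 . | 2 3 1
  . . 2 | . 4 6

Step 1. [r2c3∈{1}] only 1 remains possible at r2c3. So r2c3=1.
Step 2. [r2c2∈{5}] nothing but 5 survives at r2c2 ⇒ r2c2=5.
Step 3. [r6c2∈{1,3}] in row 6, 3 fits only at r6c2, so r6c2=3.
Step 4. [r2c6∈{4}] nothing but 4 survives at r2c6, so r2c6=4.
Step 5. [r5c1∈{5}] r5c1 has the single candidate 5. So r5c1=5.
Step 6. [r3c2∈{1}] only 1 remains possible at r3c2, so r3c2=1.
Step 7. [r3c4∈{4}] nothing but 4 survives at r3c4, so r3c4=4.
Step 8. [r4c2∈{6}] r4c2 has the single candidate 6, so r4c2=6.
Step 9. [r1c6∈{5}] r1c6 has the single candidate 5, so r1c6=5.
Step 10. [r1c5∈{1}] r1c5's peers cover all but 1 ⇒ r1c5=1.
Step 11. [r5c3∈{6}] r5c3 is down to just 6. So r5c3=6.
Step 12. [r1c1∈{4}] r1c1 has the single candidate 4. So r1c1=4.
Step 13. [r1c2∈{2}] only 2 remains possible at r1c2, so r1c2=2.
Step 14. [r6c1∈{1}] only 1 remains possible at r6c1. So r6c1=1.
Step 15. [r6c4∈{5}] r6c4's peers cover all but 5, so r6c4=5.
Step 16. [r1c3∈{3}] nothing but 3 survives at r1c3, so r1c3=3.

Answer: 4 2 3 6 1 5 / 6 5 1 3 2 4 / 3 1 5 4 6 2 / 2 6 4 1 5 3 / 5 4 6 2 3 1 / 1 3 2 5 4 6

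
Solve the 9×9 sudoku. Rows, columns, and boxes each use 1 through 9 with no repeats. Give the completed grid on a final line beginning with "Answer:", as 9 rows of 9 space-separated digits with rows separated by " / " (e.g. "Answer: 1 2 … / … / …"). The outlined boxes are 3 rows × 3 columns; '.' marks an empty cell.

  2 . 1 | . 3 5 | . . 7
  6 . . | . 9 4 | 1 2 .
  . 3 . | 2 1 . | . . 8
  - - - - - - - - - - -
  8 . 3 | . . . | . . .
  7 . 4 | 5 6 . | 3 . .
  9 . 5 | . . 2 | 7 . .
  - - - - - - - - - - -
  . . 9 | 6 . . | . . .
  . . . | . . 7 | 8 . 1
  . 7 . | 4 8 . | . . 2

Step 1. [r7c2∈{1,2,4,5,8}] r7c2 is the only open cell in row 7 admitting 8. So r7c2=8.
Step 2. [r4c7∈{2,4,5,6,9}] r4c7 is the only open cell in col 7 admitting 2 ⇒ r4c7=2.
Step 3. [r5c9∈{9}] r5c9 has the single candidate 9. So r5c9=9.
Step 4. [r9c3∈{6}] r9c3's peers cover all but 6. So r9c3=6.
Step 5. [r8c8∈{3,4,5,6,9}] across row 8, 6 lands solely at r8c8 ⇒ r8c8=6.
Step 6. [r6c5∈{4}] r6c5 is down to just 4. So r6c5=4.
Step 7. [r2c2∈{5}] r2c2's peers cover all but 5, so r2c2=5.
Step 8. [r3c1∈{4}] r3c1 is down to just 4. So r3c1=4.
Step 9. [r8c4∈{3,9}] across row 8, 9 lands solely at r8c4. So r8c4=9.
Step 10. [r7c8∈{3,4,5,7}] across row 7, 7 lands solely at r7c8. So r7c8=7.
Step 11. [r9c8∈{3,5,9}] across col 8, 3 lands solely at r9c8 ⇒ r9c8=3.
Step 12. [r9c6∈{1}] only 1 remains possible at r9c6. So r9c6=1.
Step 13. [r9c1∈{5}] r9c1's peers cover all but 5, so r9c1=5.
Step 14. [r1c7∈{4,6,9}] in row 1, 6 fits only at r1c7 ⇒ r1c7=6.
Step 15. [r2c4∈{7,8}] across box 2, 7 lands solely at r2c4 ⇒ r2c4=7.
Step 16. [r4c4∈{1}] nothing but 1 survives at r4c4 ⇒ r4c4=1.
Step 17. [r4c2∈{6}] r4c2's peers cover all but 6. So r4c2=6.
Step 18. [r8c3∈{2}] r8c3 is down to just 2. So r8c3=2.
Step 19. [r6c2∈{1}] only 1 remains possible at r6c2 ⇒ r6c2=1.
Step 20. [r1c8∈{4,9}] across row 1, 4 lands solely at r1c8. So r1c8=4.
Step 21. [r3c8∈{5,9}] across col 8, 9 lands solely at r3c8. So r3c8=9.
Step 22. [r4c9∈{4,5}] across row 4, 4 lands solely at r4c9. So r4c9=4.
Step 23. [r6c8∈{8}] r6c8 has the single candidate 8. So r6c8=8.
Step 24. [r7c9∈{5}] r7c9 is down to just 5, so r7c9=5.
Step 25. [r7c6∈{3}] r7c6 has the single candidate 3 ⇒ r7c6=3.
Step 26. [r4c5∈{7}] nothing but 7 survives at r4c5. So r4c5=7.
Step 27. [r1c2∈{9}] nothing but 9 survives at r1c2. So r1c2=9.
Step 28. [r3c7∈{5}] r3c7 is down to just 5 ⇒ r3c7=5.
Step 29. [r5c6∈{8}] r5c6 is down to just 8 ⇒ r5c6=8.
Step 30. [r8c5∈{5}] only 5 remains possible at r8c5 ⇒ r8c5=5.
Step 31. [r8c1∈{3}] r8c1 has the single candidate 3. So r8c1=3.
Step 32. [r7c1∈{1}] r7c1's peers cover all but 1. So r7c1=1.
Step 33. [r6c4∈{3}] r6c4 has the single candidate 3, so r6c4=3.
Step 34. [r3c3∈{7}] nothing but 7 survives at r3c3. So r3c3=7.
Step 35. [r4c6∈{9}] r4c6's peers cover all but 9, so r4c6=9.
Step 36. [r6c9∈{6}] nothing but 6 survives at r6c9. So r6c9=6.
Step 37. [r7c5∈{2}] r7c5 has the single candidate 2 ⇒ r7c5=2.
Step 38. [r2c9∈{3}] r2c9's peers cover all but 3 ⇒ r2c9=3.
Step 39. [r5c2∈{2}] nothing but 2 survives at r5c2. So r5c2=2.
Step 40. [r2c3∈{8}] only 8 remains possible at r2c3 ⇒ r2c3=8.
Step 41. [r3c6∈{6}] r3c6 is down to just 6. So r3c6=6.
Step 42. [r1c4∈{8}] r1c4 is down to just 8, so r1c4=8.
Step 43. [r7c7∈{4}] r7c7 has the single candidate 4. So r7c7=4.
Step 44. [r8c2∈{4}] only 4 remains possible at r8c2 ⇒ r8c2=4.
Step 45. [r9c7∈{9}] r9c7 has the single candidate 9. So r9c7=9.
Step 46. [r5c8∈{1}] r5c8 has the single candidate 1, so r5c8=1.
Step 47. [r4c8∈{5}] r4c8's peers cover all but 5 ⇒ r4c8=5.

Answer: 2 9 1 8 3 5 6 4 7 / 6 5 8 7 9 4 1 2 3 / 4 3 7 2 1 6 5 9 8 / 8 6 3 1 7 9 2 5 4 / 7 2 4 5 6 8 3 1 9 / 9 1 5 3 4 2 7 8 6 / 1 8 9 6 2 3 4 7 5 / 3 4 2 9 5 7 8 6 1 / 5 7 6 4 8 1 9 3 2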